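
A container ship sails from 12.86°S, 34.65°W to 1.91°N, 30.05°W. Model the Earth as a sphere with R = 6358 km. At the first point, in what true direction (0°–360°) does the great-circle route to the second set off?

17.5°

θ = atan2( sin Δλ·cos φ₂ ,  cos φ₁ sin φ₂ − sin φ₁ cos φ₂ cos Δλ )
  = atan2(+0.0802, +0.2542) = 17.50°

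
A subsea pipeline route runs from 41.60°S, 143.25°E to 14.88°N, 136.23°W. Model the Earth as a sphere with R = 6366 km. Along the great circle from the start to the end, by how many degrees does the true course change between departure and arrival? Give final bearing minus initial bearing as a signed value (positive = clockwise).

At departure: θ₁ = atan2(sin Δλ cos φ₂, cos φ₁ sin φ₂ − sin φ₁ cos φ₂ cos Δλ) = 72.66°
At arrival: θ₂ = atan2(sin Δλ cos φ₁, −cos φ₂ sin φ₁ + sin φ₂ cos φ₁ cos Δλ) = 47.61°
Δθ = θ₂ − θ₁ = -25.0°

-25.0°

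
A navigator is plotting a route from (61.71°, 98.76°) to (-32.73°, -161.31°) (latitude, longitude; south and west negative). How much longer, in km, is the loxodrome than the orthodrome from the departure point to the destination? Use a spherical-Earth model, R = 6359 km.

305 km

Great circle: cos σ = sin φ₁ sin φ₂ + cos φ₁ cos φ₂ cos Δλ,  σ = 2.1470 rad → d_gc = 13652.8 km
Rhumb line: Δψ = -1.9834, q = Δφ/Δψ = 0.8311, d_rh = R√(Δφ²+q²Δλ²) = 13957.6 km
Excess = 13957.6 − 13652.8 = 304.8 ≈ 305 km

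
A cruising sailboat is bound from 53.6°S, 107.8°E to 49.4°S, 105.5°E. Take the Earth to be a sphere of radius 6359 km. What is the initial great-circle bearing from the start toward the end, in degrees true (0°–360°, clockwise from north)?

340.3°

N = sin Δλ·cos φ₂ = -0.0261;  D = cos φ₁ sin φ₂ − sin φ₁ cos φ₂ cos Δλ = +0.0728
initial course = atan2(N, D) = 340.27°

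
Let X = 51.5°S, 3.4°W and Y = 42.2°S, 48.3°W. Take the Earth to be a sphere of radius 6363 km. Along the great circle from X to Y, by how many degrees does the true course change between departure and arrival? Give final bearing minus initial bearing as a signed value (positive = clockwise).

Initial bearing θ₁ = atan2(sin Δλ cos φ₂, cos φ₁ sin φ₂ − sin φ₁ cos φ₂ cos Δλ) = 269.18°
Final bearing θ₂ = (initial bearing from the destination back to the start) + 180° = 302.83°
Δθ = θ₂ − θ₁ = +33.7°

+33.7°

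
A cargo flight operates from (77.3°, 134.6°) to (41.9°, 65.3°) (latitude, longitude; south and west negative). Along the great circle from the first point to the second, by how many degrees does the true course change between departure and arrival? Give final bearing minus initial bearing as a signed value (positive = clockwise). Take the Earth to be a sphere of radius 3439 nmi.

At departure: θ₁ = atan2(sin Δλ cos φ₂, cos φ₁ sin φ₂ − sin φ₁ cos φ₂ cos Δλ) = 261.04°
At arrival: θ₂ = atan2(sin Δλ cos φ₁, −cos φ₂ sin φ₁ + sin φ₂ cos φ₁ cos Δλ) = 196.96°
Δθ = θ₂ − θ₁ = -64.1°

-64.1°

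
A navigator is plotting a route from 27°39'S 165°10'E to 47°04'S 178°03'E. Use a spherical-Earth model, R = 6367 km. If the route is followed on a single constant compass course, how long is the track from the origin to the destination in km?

2434 km

Rhumb course C = atan2(Δλ, Δψ) with Δψ = ln[tan(π/4+φ₂/2)/tan(π/4+φ₁/2)] = -0.4309, Δλ = +0.2249 → C = 152.44°
d = R·|Δφ| / |cos C| = 6367·0.33888 / 0.88653 = 2434 km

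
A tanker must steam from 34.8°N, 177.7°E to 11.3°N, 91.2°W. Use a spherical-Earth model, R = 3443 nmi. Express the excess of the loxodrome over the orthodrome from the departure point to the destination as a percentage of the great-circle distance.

Great circle: σ = 1.4743 rad → d_gc = Rσ = 5075.9 nmi
Rhumb: Δφ = -0.4102, Δλ = +1.5900, Δψ = -0.4501, q = Δφ/Δψ = 0.9113 → d_rh = R√(Δφ²+q²Δλ²) = 5184.9 nmi
Excess = (5184.9 − 5075.9) / 5075.9 = 109.0 / 5075.9 = 2.147% ≈ 2.1%

2.1%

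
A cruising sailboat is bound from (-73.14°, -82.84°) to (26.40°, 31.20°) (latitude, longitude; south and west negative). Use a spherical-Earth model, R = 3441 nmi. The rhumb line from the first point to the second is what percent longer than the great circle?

Great circle: σ = 2.1310 rad → d_gc = Rσ = 7332.8 nmi
Rhumb: Δφ = +1.7373, Δλ = +1.9904, Δψ = +2.3872, q = Δφ/Δψ = 0.7278 → d_rh = R√(Δφ²+q²Δλ²) = 7783.4 nmi
Excess = (7783.4 − 7332.8) / 7332.8 = 450.6 / 7332.8 = 6.14% ≈ 6.1%

6.1%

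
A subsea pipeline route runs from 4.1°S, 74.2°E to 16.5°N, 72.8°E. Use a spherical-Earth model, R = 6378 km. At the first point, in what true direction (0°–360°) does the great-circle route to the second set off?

356.2°

θ = atan2( sin Δλ·cos φ₂ ,  cos φ₁ sin φ₂ − sin φ₁ cos φ₂ cos Δλ )
  = atan2(-0.0234, +0.3518) = 356.19°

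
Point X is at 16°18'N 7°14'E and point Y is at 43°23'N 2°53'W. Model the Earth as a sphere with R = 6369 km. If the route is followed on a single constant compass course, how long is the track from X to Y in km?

3160 km

Rhumb course C = atan2(Δλ, Δψ) with Δψ = ln[tan(π/4+φ₂/2)/tan(π/4+φ₁/2)] = +0.5536, Δλ = -0.1766 → C = 342.31°
d = R·|Δφ| / |cos C| = 6369·0.47269 / 0.95272 = 3160 km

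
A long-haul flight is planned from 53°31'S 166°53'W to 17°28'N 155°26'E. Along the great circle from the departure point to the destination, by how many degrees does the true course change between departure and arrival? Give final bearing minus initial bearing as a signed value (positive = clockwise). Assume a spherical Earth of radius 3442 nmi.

+14.8°

At departure: θ₁ = atan2(sin Δλ cos φ₂, cos φ₁ sin φ₂ − sin φ₁ cos φ₂ cos Δλ) = 323.41°
At arrival: θ₂ = atan2(sin Δλ cos φ₁, −cos φ₂ sin φ₁ + sin φ₂ cos φ₁ cos Δλ) = 338.19°
Δθ = θ₂ − θ₁ = +14.8°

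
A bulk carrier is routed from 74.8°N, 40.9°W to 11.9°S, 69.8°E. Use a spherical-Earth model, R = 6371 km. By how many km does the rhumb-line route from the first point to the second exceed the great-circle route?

892 km

Great circle: cos σ = sin φ₁ sin φ₂ + cos φ₁ cos φ₂ cos Δλ,  σ = 1.8647 rad → d_gc = 11879.9 km
Rhumb line: Δψ = -2.2234, q = Δφ/Δψ = 0.6806, d_rh = R√(Δφ²+q²Δλ²) = 12772.0 km
Excess = 12772.0 − 11879.9 = 892.1 ≈ 892 km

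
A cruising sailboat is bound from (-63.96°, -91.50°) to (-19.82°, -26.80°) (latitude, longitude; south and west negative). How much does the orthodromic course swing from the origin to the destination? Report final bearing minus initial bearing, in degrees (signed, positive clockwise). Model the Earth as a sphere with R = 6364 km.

At departure: θ₁ = atan2(sin Δλ cos φ₂, cos φ₁ sin φ₂ − sin φ₁ cos φ₂ cos Δλ) = 75.98°
At arrival: θ₂ = atan2(sin Δλ cos φ₁, −cos φ₂ sin φ₁ + sin φ₂ cos φ₁ cos Δλ) = 26.92°
Δθ = θ₂ − θ₁ = -49.1°

-49.1°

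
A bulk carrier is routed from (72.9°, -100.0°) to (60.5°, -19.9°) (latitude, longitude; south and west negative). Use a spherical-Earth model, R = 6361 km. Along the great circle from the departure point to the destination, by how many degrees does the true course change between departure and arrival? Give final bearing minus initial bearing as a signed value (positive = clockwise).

Initial bearing θ₁ = atan2(sin Δλ cos φ₂, cos φ₁ sin φ₂ − sin φ₁ cos φ₂ cos Δλ) = 70.16°
Final bearing θ₂ = (initial bearing from the destination back to the start) + 180° = 145.83°
Δθ = θ₂ − θ₁ = +75.7°

+75.7°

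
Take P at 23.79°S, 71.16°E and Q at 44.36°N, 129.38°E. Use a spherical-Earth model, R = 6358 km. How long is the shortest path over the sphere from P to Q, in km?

Haversine: a = sin²(Δφ/2)+cos φ₁ cos φ₂ sin²(Δλ/2) = 0.46874;  σ = 2·atan2(√a,√(1−a))
σ = 86.416° → d = Rσ = 6358·1.50824 = 9589 km

9589 km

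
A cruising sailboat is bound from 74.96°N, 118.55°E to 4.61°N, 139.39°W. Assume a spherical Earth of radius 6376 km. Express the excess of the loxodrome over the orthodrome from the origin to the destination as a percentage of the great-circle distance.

Great circle: σ = 1.5472 rad → d_gc = Rσ = 9865.1 km
Rhumb: Δφ = -1.2278, Δλ = +1.7813, Δψ = -1.9443, q = Δφ/Δψ = 0.6315 → d_rh = R√(Δφ²+q²Δλ²) = 10617.3 km
Excess = (10617.3 − 9865.1) / 9865.1 = 752.2 / 9865.1 = 7.62% ≈ 7.6%

7.6%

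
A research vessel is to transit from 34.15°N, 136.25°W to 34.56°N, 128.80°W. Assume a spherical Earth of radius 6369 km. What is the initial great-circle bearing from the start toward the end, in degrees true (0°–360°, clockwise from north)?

84.1°

θ = atan2( sin Δλ·cos φ₂ ,  cos φ₁ sin φ₂ − sin φ₁ cos φ₂ cos Δλ )
  = atan2(+0.1068, +0.0111) = 84.09°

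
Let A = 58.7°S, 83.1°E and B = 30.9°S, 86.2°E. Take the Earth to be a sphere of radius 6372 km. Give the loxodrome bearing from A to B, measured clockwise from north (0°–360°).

4.4°

Δψ = ln[tan(π/4+φ₂/2)/tan(π/4+φ₁/2)] = +0.7049
Δλ = +0.0541 rad (taken the short way round)
course = atan2(Δλ, Δψ) = 4.39°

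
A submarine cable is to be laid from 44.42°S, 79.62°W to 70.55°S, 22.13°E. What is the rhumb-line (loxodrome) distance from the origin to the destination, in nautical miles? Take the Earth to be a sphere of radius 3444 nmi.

3485 nmi

Rhumb course C = atan2(Δλ, Δψ) with Δψ = ln[tan(π/4+φ₂/2)/tan(π/4+φ₁/2)] = -0.8967, Δλ = +1.7759 → C = 116.79°
d = R·|Δφ| / |cos C| = 3444·0.45605 / 0.45075 = 3485 nmi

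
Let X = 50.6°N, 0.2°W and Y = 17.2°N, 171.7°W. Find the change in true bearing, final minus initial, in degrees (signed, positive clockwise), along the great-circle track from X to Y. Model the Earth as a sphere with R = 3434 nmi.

Initial bearing θ₁ = atan2(sin Δλ cos φ₂, cos φ₁ sin φ₂ − sin φ₁ cos φ₂ cos Δλ) = 351.25°
Final bearing θ₂ = (initial bearing from the destination back to the start) + 180° = 185.80°
Δθ = θ₂ − θ₁ = -165.5°

-165.5°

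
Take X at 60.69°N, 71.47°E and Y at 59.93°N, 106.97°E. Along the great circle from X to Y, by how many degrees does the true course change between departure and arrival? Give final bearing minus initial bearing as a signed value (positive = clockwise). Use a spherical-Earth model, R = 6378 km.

At departure: θ₁ = atan2(sin Δλ cos φ₂, cos φ₁ sin φ₂ − sin φ₁ cos φ₂ cos Δλ) = 76.85°
At arrival: θ₂ = atan2(sin Δλ cos φ₁, −cos φ₂ sin φ₁ + sin φ₂ cos φ₁ cos Δλ) = 107.94°
Δθ = θ₂ − θ₁ = +31.1°

+31.1°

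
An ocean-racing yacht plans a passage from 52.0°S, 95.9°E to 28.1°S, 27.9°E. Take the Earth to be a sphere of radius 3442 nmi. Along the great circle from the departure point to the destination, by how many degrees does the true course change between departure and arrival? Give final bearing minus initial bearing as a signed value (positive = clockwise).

At departure: θ₁ = atan2(sin Δλ cos φ₂, cos φ₁ sin φ₂ − sin φ₁ cos φ₂ cos Δλ) = 267.93°
At arrival: θ₂ = atan2(sin Δλ cos φ₁, −cos φ₂ sin φ₁ + sin φ₂ cos φ₁ cos Δλ) = 315.78°
Δθ = θ₂ − θ₁ = +47.8°

+47.8°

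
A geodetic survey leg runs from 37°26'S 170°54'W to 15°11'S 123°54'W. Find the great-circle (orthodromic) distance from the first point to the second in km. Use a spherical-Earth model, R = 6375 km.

cos σ = sin φ₁ sin φ₂ + cos φ₁ cos φ₂ cos Δλ
      = sin(-37.43°)sin(-15.18°) + cos(-37.43°)cos(-15.18°)cos(47.00°) = 0.6818
σ = 47.012° → d = Rσ = 6375·0.82052 = 5231 km

5231 km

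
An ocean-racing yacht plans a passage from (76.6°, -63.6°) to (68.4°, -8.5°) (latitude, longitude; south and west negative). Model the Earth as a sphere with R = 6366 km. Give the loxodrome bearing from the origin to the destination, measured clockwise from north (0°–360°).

116.8°

Δψ = ln[tan(π/4+φ₂/2)/tan(π/4+φ₁/2)] = -0.4848
Δλ = +0.9617 rad (taken the short way round)
course = atan2(Δλ, Δψ) = 116.75°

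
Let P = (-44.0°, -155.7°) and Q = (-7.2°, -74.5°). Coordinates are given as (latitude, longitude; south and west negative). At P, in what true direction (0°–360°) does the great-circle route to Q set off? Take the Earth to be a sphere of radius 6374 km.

θ = atan2( sin Δλ·cos φ₂ ,  cos φ₁ sin φ₂ − sin φ₁ cos φ₂ cos Δλ )
  = atan2(+0.9804, +0.0153) = 89.11°

89.1°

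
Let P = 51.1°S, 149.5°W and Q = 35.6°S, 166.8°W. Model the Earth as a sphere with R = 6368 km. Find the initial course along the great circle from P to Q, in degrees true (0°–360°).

314.6°

N = sin Δλ·cos φ₂ = -0.2418;  D = cos φ₁ sin φ₂ − sin φ₁ cos φ₂ cos Δλ = +0.2386
initial course = atan2(N, D) = 314.62°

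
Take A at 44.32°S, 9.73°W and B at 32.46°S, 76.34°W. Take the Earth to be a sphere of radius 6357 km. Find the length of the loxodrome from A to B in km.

Rhumb course C = atan2(Δλ, Δψ) with Δψ = ln[tan(π/4+φ₂/2)/tan(π/4+φ₁/2)] = +0.2652, Δλ = -1.1626 → C = 282.85°
d = R·|Δφ| / |cos C| = 6357·0.20700 / 0.22237 = 5917 km

5917 km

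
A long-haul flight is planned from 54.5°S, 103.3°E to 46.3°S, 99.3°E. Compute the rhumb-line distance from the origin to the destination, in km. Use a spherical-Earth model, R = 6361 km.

953 km

Rhumb course C = atan2(Δλ, Δψ) with Δψ = ln[tan(π/4+φ₂/2)/tan(π/4+φ₁/2)] = +0.2253, Δλ = -0.0698 → C = 342.78°
d = R·|Δφ| / |cos C| = 6361·0.14312 / 0.95519 = 953 km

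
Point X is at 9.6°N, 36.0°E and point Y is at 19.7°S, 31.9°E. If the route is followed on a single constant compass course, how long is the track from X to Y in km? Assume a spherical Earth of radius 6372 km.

3289 km

Rhumb course C = atan2(Δλ, Δψ) with Δψ = ln[tan(π/4+φ₂/2)/tan(π/4+φ₁/2)] = -0.5192, Δλ = -0.0716 → C = 187.85°
d = R·|Δφ| / |cos C| = 6372·0.51138 / 0.99063 = 3289 km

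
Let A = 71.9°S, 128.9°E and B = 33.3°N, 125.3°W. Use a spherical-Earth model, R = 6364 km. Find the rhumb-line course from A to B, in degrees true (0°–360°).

37.0°

Δψ = ln[tan(π/4+φ₂/2)/tan(π/4+φ₁/2)] = +2.4541
Δλ = +1.8466 rad (taken the short way round)
course = atan2(Δλ, Δψ) = 36.96°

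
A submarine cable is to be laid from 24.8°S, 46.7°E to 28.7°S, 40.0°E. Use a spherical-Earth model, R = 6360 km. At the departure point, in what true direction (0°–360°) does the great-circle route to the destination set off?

235.4°

N = sin Δλ·cos φ₂ = -0.1023;  D = cos φ₁ sin φ₂ − sin φ₁ cos φ₂ cos Δλ = -0.0705
initial course = atan2(N, D) = 235.43°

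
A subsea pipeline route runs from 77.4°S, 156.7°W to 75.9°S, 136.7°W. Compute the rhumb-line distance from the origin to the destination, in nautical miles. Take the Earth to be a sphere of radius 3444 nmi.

292 nmi

Δψ = ln[tan(π/4+φ₂/2)/tan(π/4+φ₁/2)] = +0.1135;  Δφ = +0.0262 rad,  Δλ = +0.3491 rad
q = Δφ/Δψ = 0.2307
d = R·√(Δφ² + q²Δλ²) = 3444·0.08466 = 292 nmi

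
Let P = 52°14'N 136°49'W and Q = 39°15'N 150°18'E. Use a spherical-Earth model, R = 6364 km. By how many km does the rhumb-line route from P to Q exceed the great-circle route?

215 km

Great circle: cos σ = sin φ₁ sin φ₂ + cos φ₁ cos φ₂ cos Δλ,  σ = 0.8766 rad → d_gc = 5578.84 km
Rhumb line: Δψ = -0.3269, q = Δφ/Δψ = 0.6932, d_rh = R√(Δφ²+q²Δλ²) = 5794.25 km
Excess = 5794.25 − 5578.84 = 215.41 ≈ 215 km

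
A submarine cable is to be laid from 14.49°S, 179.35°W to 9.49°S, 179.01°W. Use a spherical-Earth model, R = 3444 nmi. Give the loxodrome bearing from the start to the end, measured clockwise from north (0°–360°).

3.8°

Δψ = ln[tan(π/4+φ₂/2)/tan(π/4+φ₁/2)] = +0.0892
Δλ = +0.0059 rad (taken the short way round)
course = atan2(Δλ, Δψ) = 3.80°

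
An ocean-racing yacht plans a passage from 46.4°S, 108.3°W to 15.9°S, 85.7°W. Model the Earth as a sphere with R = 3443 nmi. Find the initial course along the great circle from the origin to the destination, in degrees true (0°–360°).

θ = atan2( sin Δλ·cos φ₂ ,  cos φ₁ sin φ₂ − sin φ₁ cos φ₂ cos Δλ )
  = atan2(+0.3696, +0.4541) = 39.14°

39.1°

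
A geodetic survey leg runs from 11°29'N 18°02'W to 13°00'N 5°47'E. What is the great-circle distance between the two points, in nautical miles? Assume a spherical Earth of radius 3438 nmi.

1399 nmi

cos σ = sin φ₁ sin φ₂ + cos φ₁ cos φ₂ cos Δλ
      = sin(11.48°)sin(13.00°) + cos(11.48°)cos(13.00°)cos(23.82°) = 0.9183
σ = 23.316° → d = Rσ = 3438·0.40694 = 1399 nmi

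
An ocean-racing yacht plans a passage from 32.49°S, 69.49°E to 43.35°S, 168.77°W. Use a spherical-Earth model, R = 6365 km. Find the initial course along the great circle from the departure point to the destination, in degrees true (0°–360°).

141.8°

θ = atan2( sin Δλ·cos φ₂ ,  cos φ₁ sin φ₂ − sin φ₁ cos φ₂ cos Δλ )
  = atan2(+0.6184, -0.7845) = 141.75°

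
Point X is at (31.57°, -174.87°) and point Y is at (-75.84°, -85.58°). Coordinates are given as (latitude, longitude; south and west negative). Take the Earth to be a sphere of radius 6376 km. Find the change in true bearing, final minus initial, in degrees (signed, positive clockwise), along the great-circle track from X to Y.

Initial bearing θ₁ = atan2(sin Δλ cos φ₂, cos φ₁ sin φ₂ − sin φ₁ cos φ₂ cos Δλ) = 163.54°
Final bearing θ₂ = (initial bearing from the destination back to the start) + 180° = 99.22°
Δθ = θ₂ − θ₁ = -64.3°

-64.3°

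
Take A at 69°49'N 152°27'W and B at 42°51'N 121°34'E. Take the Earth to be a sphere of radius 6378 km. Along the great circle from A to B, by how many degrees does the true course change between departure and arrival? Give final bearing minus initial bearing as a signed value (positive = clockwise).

Initial bearing θ₁ = atan2(sin Δλ cos φ₂, cos φ₁ sin φ₂ − sin φ₁ cos φ₂ cos Δλ) = 284.30°
Final bearing θ₂ = (initial bearing from the destination back to the start) + 180° = 207.13°
Δθ = θ₂ − θ₁ = -77.2°

-77.2°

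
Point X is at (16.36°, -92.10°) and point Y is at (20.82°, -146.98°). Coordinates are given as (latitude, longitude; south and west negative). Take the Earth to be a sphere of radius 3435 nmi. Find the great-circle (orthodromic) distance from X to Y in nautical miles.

Haversine: a = sin²(Δφ/2)+cos φ₁ cos φ₂ sin²(Δλ/2) = 0.19197;  σ = 2·atan2(√a,√(1−a))
σ = 51.970° → d = Rσ = 3435·0.90705 = 3116 nmi

3116 nmi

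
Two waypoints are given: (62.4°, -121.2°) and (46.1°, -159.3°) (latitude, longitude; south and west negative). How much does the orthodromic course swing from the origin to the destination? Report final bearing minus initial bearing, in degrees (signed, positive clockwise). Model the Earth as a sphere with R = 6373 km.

-31.6°

Initial bearing θ₁ = atan2(sin Δλ cos φ₂, cos φ₁ sin φ₂ − sin φ₁ cos φ₂ cos Δλ) = 250.71°
Final bearing θ₂ = (initial bearing from the destination back to the start) + 180° = 219.10°
Δθ = θ₂ − θ₁ = -31.6°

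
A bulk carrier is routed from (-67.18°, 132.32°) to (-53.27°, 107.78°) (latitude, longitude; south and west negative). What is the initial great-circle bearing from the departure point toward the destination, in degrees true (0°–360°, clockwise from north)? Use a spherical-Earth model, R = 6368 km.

307.5°

θ = atan2( sin Δλ·cos φ₂ ,  cos φ₁ sin φ₂ − sin φ₁ cos φ₂ cos Δλ )
  = atan2(-0.2484, +0.1906) = 307.50°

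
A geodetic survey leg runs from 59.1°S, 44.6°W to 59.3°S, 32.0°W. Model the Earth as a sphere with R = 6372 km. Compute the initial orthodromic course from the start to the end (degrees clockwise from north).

θ = atan2( sin Δλ·cos φ₂ ,  cos φ₁ sin φ₂ − sin φ₁ cos φ₂ cos Δλ )
  = atan2(+0.1114, -0.0140) = 97.19°

97.2°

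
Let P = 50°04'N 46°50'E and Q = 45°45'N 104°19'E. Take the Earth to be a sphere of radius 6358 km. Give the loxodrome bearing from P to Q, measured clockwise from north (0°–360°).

96.4°

Δψ = ln[tan(π/4+φ₂/2)/tan(π/4+φ₁/2)] = -0.1125
Δλ = +1.0033 rad (taken the short way round)
course = atan2(Δλ, Δψ) = 96.40°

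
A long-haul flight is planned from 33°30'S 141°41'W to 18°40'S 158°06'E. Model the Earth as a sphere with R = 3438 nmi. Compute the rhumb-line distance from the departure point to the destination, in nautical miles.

Δψ = ln[tan(π/4+φ₂/2)/tan(π/4+φ₁/2)] = +0.2894;  Δφ = +0.2589 rad,  Δλ = -1.0510 rad
q = Δφ/Δψ = 0.8944
d = R·√(Δφ² + q²Δλ²) = 3438·0.97503 = 3352 nmi

3352 nmi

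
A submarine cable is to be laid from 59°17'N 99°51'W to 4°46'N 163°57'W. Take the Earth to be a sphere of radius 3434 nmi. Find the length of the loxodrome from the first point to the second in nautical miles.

Rhumb course C = atan2(Δλ, Δψ) with Δψ = ln[tan(π/4+φ₂/2)/tan(π/4+φ₁/2)] = -1.2089, Δλ = -1.1188 → C = 222.78°
d = R·|Δφ| / |cos C| = 3434·0.95150 / 0.73395 = 4452 nmi

4452 nmi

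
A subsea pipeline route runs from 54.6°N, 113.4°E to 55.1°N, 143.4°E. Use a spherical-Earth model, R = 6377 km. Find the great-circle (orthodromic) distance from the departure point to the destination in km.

1908 km

Haversine: a = sin²(Δφ/2)+cos φ₁ cos φ₂ sin²(Δλ/2) = 0.02222;  σ = 2·atan2(√a,√(1−a))
σ = 17.146° → d = Rσ = 6377·0.29925 = 1908 km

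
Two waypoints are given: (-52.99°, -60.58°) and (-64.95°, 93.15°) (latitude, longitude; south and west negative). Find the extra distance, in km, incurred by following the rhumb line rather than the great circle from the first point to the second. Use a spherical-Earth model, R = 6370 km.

2098 km

Great circle: cos σ = sin φ₁ sin φ₂ + cos φ₁ cos φ₂ cos Δλ,  σ = 1.0531 rad → d_gc = 6708.31 km
Rhumb line: Δψ = -0.4098, q = Δφ/Δψ = 0.5093, d_rh = R√(Δφ²+q²Δλ²) = 8805.82 km
Excess = 8805.82 − 6708.31 = 2097.51 ≈ 2098 km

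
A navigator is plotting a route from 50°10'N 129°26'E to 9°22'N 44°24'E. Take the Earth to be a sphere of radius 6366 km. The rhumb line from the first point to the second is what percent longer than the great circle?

3.0%

Great circle: σ = 1.3901 rad → d_gc = Rσ = 8849.5 km
Rhumb: Δφ = -0.7121, Δλ = -1.4841, Δψ = -0.8510, q = Δφ/Δψ = 0.8368 → d_rh = R√(Δφ²+q²Δλ²) = 9113.2 km
Excess = (9113.2 − 8849.5) / 8849.5 = 263.7 / 8849.5 = 2.98% ≈ 3.0%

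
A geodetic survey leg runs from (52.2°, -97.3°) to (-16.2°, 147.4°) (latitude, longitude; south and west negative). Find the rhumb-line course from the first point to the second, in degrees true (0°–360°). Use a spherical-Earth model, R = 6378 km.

236.0°

Δψ = ln[tan(π/4+φ₂/2)/tan(π/4+φ₁/2)] = -1.3584
Δλ = -2.0124 rad (taken the short way round)
course = atan2(Δλ, Δψ) = 235.98°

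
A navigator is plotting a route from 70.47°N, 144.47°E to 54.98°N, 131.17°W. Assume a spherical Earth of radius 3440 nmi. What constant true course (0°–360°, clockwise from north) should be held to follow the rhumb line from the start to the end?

112.4°

Δψ = ln[tan(π/4+φ₂/2)/tan(π/4+φ₁/2)] = -0.6060
Δλ = +1.4724 rad (taken the short way round)
course = atan2(Δλ, Δψ) = 112.37°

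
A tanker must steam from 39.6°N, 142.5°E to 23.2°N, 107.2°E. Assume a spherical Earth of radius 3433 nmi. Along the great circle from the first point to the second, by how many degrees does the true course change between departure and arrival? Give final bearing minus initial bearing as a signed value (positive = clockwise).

-19.0°

Initial bearing θ₁ = atan2(sin Δλ cos φ₂, cos φ₁ sin φ₂ − sin φ₁ cos φ₂ cos Δλ) = 251.80°
Final bearing θ₂ = (initial bearing from the destination back to the start) + 180° = 232.78°
Δθ = θ₂ − θ₁ = -19.0°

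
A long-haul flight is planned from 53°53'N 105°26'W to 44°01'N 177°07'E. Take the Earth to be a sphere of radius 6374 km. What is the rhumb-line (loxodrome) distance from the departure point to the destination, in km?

5739 km

Δψ = ln[tan(π/4+φ₂/2)/tan(π/4+φ₁/2)] = -0.2634;  Δφ = -0.1722 rad,  Δλ = -1.3518 rad
q = Δφ/Δψ = 0.6538
d = R·√(Δφ² + q²Δλ²) = 6374·0.90034 = 5739 km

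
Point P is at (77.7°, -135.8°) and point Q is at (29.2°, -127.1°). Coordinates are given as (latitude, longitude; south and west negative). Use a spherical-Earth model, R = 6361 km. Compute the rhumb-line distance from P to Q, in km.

Δψ = ln[tan(π/4+φ₂/2)/tan(π/4+φ₁/2)] = -1.6947;  Δφ = -0.8465 rad,  Δλ = +0.1518 rad
q = Δφ/Δψ = 0.4995
d = R·√(Δφ² + q²Δλ²) = 6361·0.84988 = 5406 km

5406 km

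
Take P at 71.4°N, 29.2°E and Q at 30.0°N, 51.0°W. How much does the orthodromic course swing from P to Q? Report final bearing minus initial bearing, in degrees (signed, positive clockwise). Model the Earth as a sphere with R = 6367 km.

-69.7°

Initial bearing θ₁ = atan2(sin Δλ cos φ₂, cos φ₁ sin φ₂ − sin φ₁ cos φ₂ cos Δλ) = 271.33°
Final bearing θ₂ = (initial bearing from the destination back to the start) + 180° = 201.60°
Δθ = θ₂ − θ₁ = -69.7°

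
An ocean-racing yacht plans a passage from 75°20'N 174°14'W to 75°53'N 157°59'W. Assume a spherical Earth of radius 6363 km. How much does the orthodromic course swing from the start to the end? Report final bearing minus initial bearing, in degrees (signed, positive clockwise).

+15.7°

At departure: θ₁ = atan2(sin Δλ cos φ₂, cos φ₁ sin φ₂ − sin φ₁ cos φ₂ cos Δλ) = 74.42°
At arrival: θ₂ = atan2(sin Δλ cos φ₁, −cos φ₂ sin φ₁ + sin φ₂ cos φ₁ cos Δλ) = 90.17°
Δθ = θ₂ − θ₁ = +15.7°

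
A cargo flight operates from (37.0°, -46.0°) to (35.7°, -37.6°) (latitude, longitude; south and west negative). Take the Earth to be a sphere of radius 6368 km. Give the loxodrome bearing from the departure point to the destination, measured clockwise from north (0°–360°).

100.9°

Δψ = ln[tan(π/4+φ₂/2)/tan(π/4+φ₁/2)] = -0.0282
Δλ = +0.1466 rad (taken the short way round)
course = atan2(Δλ, Δψ) = 100.88°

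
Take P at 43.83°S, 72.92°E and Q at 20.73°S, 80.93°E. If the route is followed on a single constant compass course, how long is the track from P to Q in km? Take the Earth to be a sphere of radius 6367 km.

2672 km

Rhumb course C = atan2(Δλ, Δψ) with Δψ = ln[tan(π/4+φ₂/2)/tan(π/4+φ₁/2)] = +0.4828, Δλ = +0.1398 → C = 16.15°
d = R·|Δφ| / |cos C| = 6367·0.40317 / 0.96054 = 2672 km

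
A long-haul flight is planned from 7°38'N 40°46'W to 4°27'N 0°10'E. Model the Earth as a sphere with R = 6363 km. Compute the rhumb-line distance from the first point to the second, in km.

4534 km

Δψ = ln[tan(π/4+φ₂/2)/tan(π/4+φ₁/2)] = -0.0559;  Δφ = -0.0556 rad,  Δλ = +0.7144 rad
q = Δφ/Δψ = 0.9943
d = R·√(Δφ² + q²Δλ²) = 6363·0.71253 = 4534 km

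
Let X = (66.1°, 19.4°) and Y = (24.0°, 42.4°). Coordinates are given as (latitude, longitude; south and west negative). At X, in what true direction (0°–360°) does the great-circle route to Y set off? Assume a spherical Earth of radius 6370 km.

θ = atan2( sin Δλ·cos φ₂ ,  cos φ₁ sin φ₂ − sin φ₁ cos φ₂ cos Δλ )
  = atan2(+0.3570, -0.6040) = 149.42°

149.4°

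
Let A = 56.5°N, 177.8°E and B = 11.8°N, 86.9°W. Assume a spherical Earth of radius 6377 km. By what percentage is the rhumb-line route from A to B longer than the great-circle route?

Great circle: σ = 1.4499 rad → d_gc = Rσ = 9245.9 km
Rhumb: Δφ = -0.7802, Δλ = +1.6633, Δψ = -0.9933, q = Δφ/Δψ = 0.7854 → d_rh = R√(Δφ²+q²Δλ²) = 9703.1 km
Excess = (9703.1 − 9245.9) / 9245.9 = 457.2 / 9245.9 = 4.94% ≈ 4.9%

4.9%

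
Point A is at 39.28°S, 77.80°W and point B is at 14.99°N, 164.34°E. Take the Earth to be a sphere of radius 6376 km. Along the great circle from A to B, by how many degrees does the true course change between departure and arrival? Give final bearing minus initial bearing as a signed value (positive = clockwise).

+42.8°

At departure: θ₁ = atan2(sin Δλ cos φ₂, cos φ₁ sin φ₂ − sin φ₁ cos φ₂ cos Δλ) = 264.28°
At arrival: θ₂ = atan2(sin Δλ cos φ₁, −cos φ₂ sin φ₁ + sin φ₂ cos φ₁ cos Δλ) = 307.12°
Δθ = θ₂ − θ₁ = +42.8°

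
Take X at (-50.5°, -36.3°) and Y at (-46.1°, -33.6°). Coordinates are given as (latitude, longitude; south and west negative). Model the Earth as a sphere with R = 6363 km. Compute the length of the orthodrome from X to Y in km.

Haversine: a = sin²(Δφ/2)+cos φ₁ cos φ₂ sin²(Δλ/2) = 0.00172;  σ = 2·atan2(√a,√(1−a))
σ = 4.752° → d = Rσ = 6363·0.08293 = 528 km

528 km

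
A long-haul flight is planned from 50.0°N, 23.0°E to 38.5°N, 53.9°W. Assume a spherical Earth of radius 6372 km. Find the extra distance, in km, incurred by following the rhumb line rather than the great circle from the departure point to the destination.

Great circle: cos σ = sin φ₁ sin φ₂ + cos φ₁ cos φ₂ cos Δλ,  σ = 0.9386 rad → d_gc = 5981.0 km
Rhumb line: Δψ = -0.2816, q = Δφ/Δψ = 0.7128, d_rh = R√(Δφ²+q²Δλ²) = 6228.8 km
Excess = 6228.8 − 5981.0 = 247.8 ≈ 248 km

248 km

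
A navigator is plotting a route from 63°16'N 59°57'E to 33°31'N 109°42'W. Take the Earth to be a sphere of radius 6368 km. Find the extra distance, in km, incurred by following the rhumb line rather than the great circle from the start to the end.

Great circle: cos σ = sin φ₁ sin φ₂ + cos φ₁ cos φ₂ cos Δλ,  σ = 1.4463 rad → d_gc = 9209.77 km
Rhumb line: Δψ = -0.8156, q = Δφ/Δψ = 0.6366, d_rh = R√(Δφ²+q²Δλ²) = 12451.28 km
Excess = 12451.28 − 9209.77 = 3241.51 ≈ 3242 km

3242 km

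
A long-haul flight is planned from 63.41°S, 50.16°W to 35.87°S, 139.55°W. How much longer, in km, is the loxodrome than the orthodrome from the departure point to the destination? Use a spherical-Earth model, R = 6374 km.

446 km

Great circle: cos σ = sin φ₁ sin φ₂ + cos φ₁ cos φ₂ cos Δλ,  σ = 1.0147 rad → d_gc = 6468.0 km
Rhumb line: Δψ = +0.7712, q = Δφ/Δψ = 0.6233, d_rh = R√(Δφ²+q²Δλ²) = 6914.0 km
Excess = 6914.0 − 6468.0 = 446.0 ≈ 446 km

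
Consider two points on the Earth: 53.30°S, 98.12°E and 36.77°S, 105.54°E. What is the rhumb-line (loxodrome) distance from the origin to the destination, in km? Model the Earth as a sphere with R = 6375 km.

1928 km

Δψ = ln[tan(π/4+φ₂/2)/tan(π/4+φ₁/2)] = +0.4126;  Δφ = +0.2885 rad,  Δλ = +0.1295 rad
q = Δφ/Δψ = 0.6992
d = R·√(Δφ² + q²Δλ²) = 6375·0.30238 = 1928 km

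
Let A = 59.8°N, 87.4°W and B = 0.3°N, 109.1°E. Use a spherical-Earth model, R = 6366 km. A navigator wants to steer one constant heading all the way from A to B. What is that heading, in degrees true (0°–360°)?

Δψ = ln[tan(π/4+φ₂/2)/tan(π/4+φ₁/2)] = -1.3048
Δλ = -2.8536 rad (taken the short way round)
course = atan2(Δλ, Δψ) = 245.43°

245.4°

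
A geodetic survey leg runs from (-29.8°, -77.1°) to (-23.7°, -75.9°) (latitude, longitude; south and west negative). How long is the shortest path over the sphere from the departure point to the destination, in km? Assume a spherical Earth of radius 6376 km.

689 km

Haversine: a = sin²(Δφ/2)+cos φ₁ cos φ₂ sin²(Δλ/2) = 0.00292;  σ = 2·atan2(√a,√(1−a))
σ = 6.193° → d = Rσ = 6376·0.10809 = 689 km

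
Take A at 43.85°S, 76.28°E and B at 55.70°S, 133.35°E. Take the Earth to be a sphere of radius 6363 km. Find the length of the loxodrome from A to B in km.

Δψ = ln[tan(π/4+φ₂/2)/tan(π/4+φ₁/2)] = -0.3225;  Δφ = -0.2068 rad,  Δλ = +0.9961 rad
q = Δφ/Δψ = 0.6414
d = R·√(Δφ² + q²Δλ²) = 6363·0.67151 = 4273 km

4273 km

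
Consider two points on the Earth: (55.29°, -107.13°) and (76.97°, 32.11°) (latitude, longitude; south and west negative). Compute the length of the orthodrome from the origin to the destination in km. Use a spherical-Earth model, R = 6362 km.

Haversine: a = sin²(Δφ/2)+cos φ₁ cos φ₂ sin²(Δλ/2) = 0.14818;  σ = 2·atan2(√a,√(1−a))
σ = 45.281° → d = Rσ = 6362·0.79030 = 5028 km

5028 km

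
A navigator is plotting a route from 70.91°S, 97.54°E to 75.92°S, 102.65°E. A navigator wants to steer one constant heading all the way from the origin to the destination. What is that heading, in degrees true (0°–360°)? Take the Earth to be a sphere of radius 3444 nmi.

163.9°

Δψ = ln[tan(π/4+φ₂/2)/tan(π/4+φ₁/2)] = -0.3087
Δλ = +0.0892 rad (taken the short way round)
course = atan2(Δλ, Δψ) = 163.88°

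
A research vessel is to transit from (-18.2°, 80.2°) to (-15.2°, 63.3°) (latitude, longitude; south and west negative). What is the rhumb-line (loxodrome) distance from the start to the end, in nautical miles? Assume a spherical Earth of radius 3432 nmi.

986 nmi

Rhumb course C = atan2(Δλ, Δψ) with Δψ = ln[tan(π/4+φ₂/2)/tan(π/4+φ₁/2)] = +0.0547, Δλ = -0.2950 → C = 280.50°
d = R·|Δφ| / |cos C| = 3432·0.05236 / 0.18225 = 986 nmi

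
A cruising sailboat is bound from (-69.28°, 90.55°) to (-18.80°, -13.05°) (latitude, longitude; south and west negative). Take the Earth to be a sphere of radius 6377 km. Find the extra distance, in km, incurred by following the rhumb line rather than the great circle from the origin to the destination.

740 km

Great circle: cos σ = sin φ₁ sin φ₂ + cos φ₁ cos φ₂ cos Δλ,  σ = 1.3462 rad → d_gc = 8585.0 km
Rhumb line: Δψ = +1.3651, q = Δφ/Δψ = 0.6454, d_rh = R√(Δφ²+q²Δλ²) = 9324.6 km
Excess = 9324.6 − 8585.0 = 739.6 ≈ 740 km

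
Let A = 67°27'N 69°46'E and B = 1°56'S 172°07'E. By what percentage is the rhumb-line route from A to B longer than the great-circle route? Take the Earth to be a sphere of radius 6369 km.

6.1%

Great circle: σ = 1.6842 rad → d_gc = Rσ = 10726.5 km
Rhumb: Δφ = -1.2110, Δλ = +1.7863, Δψ = -1.6464, q = Δφ/Δψ = 0.7355 → d_rh = R√(Δφ²+q²Δλ²) = 11380.5 km
Excess = (11380.5 − 10726.5) / 10726.5 = 654.0 / 10726.5 = 6.10% ≈ 6.1%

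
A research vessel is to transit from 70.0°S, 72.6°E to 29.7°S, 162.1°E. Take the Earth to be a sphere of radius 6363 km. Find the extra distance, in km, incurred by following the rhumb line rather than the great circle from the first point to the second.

482 km

Great circle: cos σ = sin φ₁ sin φ₂ + cos φ₁ cos φ₂ cos Δλ,  σ = 1.0836 rad → d_gc = 6894.8 km
Rhumb line: Δψ = +1.1921, q = Δφ/Δψ = 0.5900, d_rh = R√(Δφ²+q²Δλ²) = 7377.0 km
Excess = 7377.0 − 6894.8 = 482.2 ≈ 482 km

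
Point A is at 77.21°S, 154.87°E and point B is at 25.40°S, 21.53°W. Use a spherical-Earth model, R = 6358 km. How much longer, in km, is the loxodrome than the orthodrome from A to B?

3151 km

Great circle: cos σ = sin φ₁ sin φ₂ + cos φ₁ cos φ₂ cos Δλ,  σ = 1.3503 rad → d_gc = 8585.2 km
Rhumb line: Δψ = +1.7300, q = Δφ/Δψ = 0.5227, d_rh = R√(Δφ²+q²Δλ²) = 11736.4 km
Excess = 11736.4 − 8585.2 = 3151.2 ≈ 3151 km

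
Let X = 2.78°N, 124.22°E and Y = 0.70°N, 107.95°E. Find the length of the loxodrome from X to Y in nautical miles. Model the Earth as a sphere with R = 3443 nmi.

Δψ = ln[tan(π/4+φ₂/2)/tan(π/4+φ₁/2)] = -0.0363;  Δφ = -0.0363 rad,  Δλ = -0.2840 rad
q = Δφ/Δψ = 0.9995
d = R·√(Δφ² + q²Δλ²) = 3443·0.28613 = 985 nmi

985 nmi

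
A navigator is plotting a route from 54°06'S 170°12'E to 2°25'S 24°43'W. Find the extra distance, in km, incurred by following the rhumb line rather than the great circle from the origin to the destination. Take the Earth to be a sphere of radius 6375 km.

2729 km

Great circle: cos σ = sin φ₁ sin φ₂ + cos φ₁ cos φ₂ cos Δλ,  σ = 2.1317 rad → d_gc = 13589.59 km
Rhumb line: Δψ = +1.0850, q = Δφ/Δψ = 0.8314, d_rh = R√(Δφ²+q²Δλ²) = 16318.11 km
Excess = 16318.11 − 13589.59 = 2728.52 ≈ 2729 km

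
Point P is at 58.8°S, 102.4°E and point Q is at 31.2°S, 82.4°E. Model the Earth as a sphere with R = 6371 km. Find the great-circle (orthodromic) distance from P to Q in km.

3418 km

cos σ = sin φ₁ sin φ₂ + cos φ₁ cos φ₂ cos Δλ
      = sin(-58.80°)sin(-31.20°) + cos(-58.80°)cos(-31.20°)cos(-20.00°) = 0.8595
σ = 30.742° → d = Rσ = 6371·0.53654 = 3418 km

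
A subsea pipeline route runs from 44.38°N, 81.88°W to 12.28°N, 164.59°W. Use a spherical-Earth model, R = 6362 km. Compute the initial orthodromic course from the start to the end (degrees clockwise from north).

273.9°

θ = atan2( sin Δλ·cos φ₂ ,  cos φ₁ sin φ₂ − sin φ₁ cos φ₂ cos Δλ )
  = atan2(-0.9692, +0.0653) = 273.85°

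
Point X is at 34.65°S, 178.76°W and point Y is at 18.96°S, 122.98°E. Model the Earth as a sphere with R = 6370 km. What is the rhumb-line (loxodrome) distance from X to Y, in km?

6012 km

Rhumb course C = atan2(Δλ, Δψ) with Δψ = ln[tan(π/4+φ₂/2)/tan(π/4+φ₁/2)] = +0.3083, Δλ = -1.0168 → C = 286.87°
d = R·|Δφ| / |cos C| = 6370·0.27384 / 0.29013 = 6012 km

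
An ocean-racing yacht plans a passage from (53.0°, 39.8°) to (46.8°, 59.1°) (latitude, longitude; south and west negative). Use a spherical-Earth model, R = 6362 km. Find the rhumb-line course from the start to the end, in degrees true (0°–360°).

116.5°

Meridional parts: M(φ₁)=+1.0948, M(φ₂)=+0.9265 → ΔM = -0.1683;  Δλ = +0.3368 rad
tan C = Δλ / ΔM = -2.0014 → C = 116.55°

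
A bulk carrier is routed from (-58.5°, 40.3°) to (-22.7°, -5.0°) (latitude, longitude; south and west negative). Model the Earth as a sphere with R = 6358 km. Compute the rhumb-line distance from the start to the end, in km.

Rhumb course C = atan2(Δλ, Δψ) with Δψ = ln[tan(π/4+φ₂/2)/tan(π/4+φ₁/2)] = +0.8588, Δλ = -0.7906 → C = 317.37°
d = R·|Δφ| / |cos C| = 6358·0.62483 / 0.73569 = 5400 km

5400 km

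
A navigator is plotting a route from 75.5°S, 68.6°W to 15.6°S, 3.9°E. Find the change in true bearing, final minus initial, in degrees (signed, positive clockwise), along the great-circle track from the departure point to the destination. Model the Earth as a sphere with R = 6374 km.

Initial bearing θ₁ = atan2(sin Δλ cos φ₂, cos φ₁ sin φ₂ − sin φ₁ cos φ₂ cos Δλ) = 76.94°
Final bearing θ₂ = (initial bearing from the destination back to the start) + 180° = 14.67°
Δθ = θ₂ − θ₁ = -62.3°

-62.3°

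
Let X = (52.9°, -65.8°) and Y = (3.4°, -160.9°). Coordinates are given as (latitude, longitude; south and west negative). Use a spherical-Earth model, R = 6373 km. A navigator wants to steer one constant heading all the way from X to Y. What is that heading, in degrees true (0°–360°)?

Δψ = ln[tan(π/4+φ₂/2)/tan(π/4+φ₁/2)] = -1.0326
Δλ = -1.6598 rad (taken the short way round)
course = atan2(Δλ, Δψ) = 238.11°

238.1°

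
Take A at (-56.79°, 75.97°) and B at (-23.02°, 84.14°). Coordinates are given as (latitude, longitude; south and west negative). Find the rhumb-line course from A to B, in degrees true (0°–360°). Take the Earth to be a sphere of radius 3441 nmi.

10.1°

Meridional parts: M(φ₁)=-1.2100, M(φ₂)=-0.4130 → ΔM = +0.7969;  Δλ = +0.1426 rad
tan C = Δλ / ΔM = +0.1789 → C = 10.14°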